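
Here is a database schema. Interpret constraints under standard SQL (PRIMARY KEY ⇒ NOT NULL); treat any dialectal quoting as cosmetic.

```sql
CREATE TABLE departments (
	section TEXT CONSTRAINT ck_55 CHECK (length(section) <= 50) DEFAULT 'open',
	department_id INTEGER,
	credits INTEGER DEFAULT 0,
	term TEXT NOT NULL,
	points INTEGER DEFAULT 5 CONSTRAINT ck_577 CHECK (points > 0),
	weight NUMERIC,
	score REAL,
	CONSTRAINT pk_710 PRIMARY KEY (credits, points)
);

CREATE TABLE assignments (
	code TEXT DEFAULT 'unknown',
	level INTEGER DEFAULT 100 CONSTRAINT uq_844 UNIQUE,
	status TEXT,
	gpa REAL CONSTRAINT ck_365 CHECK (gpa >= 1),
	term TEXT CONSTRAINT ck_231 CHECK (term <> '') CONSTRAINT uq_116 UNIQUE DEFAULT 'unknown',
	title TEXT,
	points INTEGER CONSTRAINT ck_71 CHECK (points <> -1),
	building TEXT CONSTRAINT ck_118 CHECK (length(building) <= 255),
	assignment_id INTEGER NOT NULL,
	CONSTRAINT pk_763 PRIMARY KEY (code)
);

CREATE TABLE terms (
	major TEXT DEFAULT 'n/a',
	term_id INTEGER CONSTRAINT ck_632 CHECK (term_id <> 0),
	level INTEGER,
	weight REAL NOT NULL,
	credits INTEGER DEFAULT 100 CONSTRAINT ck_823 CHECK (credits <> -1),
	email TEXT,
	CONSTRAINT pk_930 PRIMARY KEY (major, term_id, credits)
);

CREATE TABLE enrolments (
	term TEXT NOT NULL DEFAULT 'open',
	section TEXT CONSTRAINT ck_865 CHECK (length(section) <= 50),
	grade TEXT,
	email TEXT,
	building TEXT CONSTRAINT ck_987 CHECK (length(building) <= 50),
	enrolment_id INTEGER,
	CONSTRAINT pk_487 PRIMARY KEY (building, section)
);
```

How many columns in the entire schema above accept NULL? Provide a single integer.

16

departments: 4 nullable (section, department_id, weight, score — PK (credits, points) and explicit NOT NULL columns excluded).
assignments: 7 nullable (level, status, gpa, term, title, points, building — PK (code) and explicit NOT NULL columns excluded).
terms: 2 nullable (level, email — PK (major, term_id, credits) and explicit NOT NULL columns excluded).
enrolments: 3 nullable (grade, email, enrolment_id — PK (building, section) and explicit NOT NULL columns excluded).
Total: 4 + 7 + 2 + 3 = 16.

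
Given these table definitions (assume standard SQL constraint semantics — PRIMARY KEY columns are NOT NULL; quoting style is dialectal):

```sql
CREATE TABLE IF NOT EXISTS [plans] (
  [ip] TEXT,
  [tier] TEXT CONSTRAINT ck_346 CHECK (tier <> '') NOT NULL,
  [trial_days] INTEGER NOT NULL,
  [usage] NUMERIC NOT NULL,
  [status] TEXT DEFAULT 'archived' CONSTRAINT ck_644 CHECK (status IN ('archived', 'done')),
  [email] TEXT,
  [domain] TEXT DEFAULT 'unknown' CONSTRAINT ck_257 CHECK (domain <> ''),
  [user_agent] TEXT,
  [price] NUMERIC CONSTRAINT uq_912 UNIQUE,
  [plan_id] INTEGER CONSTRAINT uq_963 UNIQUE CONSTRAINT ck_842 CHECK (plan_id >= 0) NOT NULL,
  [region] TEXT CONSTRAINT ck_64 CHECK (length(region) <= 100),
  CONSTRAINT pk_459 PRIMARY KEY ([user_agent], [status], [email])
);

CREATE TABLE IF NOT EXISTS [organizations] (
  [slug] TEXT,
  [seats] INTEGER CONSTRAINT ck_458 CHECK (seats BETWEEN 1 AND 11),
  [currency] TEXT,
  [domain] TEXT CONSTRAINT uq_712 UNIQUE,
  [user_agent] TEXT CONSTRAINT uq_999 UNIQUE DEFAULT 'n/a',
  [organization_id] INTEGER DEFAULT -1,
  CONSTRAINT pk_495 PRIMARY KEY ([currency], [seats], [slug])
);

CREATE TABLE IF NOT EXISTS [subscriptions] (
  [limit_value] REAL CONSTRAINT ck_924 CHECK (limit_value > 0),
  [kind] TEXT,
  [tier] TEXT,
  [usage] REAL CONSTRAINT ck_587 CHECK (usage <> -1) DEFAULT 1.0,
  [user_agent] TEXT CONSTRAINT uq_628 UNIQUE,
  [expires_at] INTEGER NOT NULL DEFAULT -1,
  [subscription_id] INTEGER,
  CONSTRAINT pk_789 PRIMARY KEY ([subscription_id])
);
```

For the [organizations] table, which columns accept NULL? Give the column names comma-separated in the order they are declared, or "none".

domain, user_agent, organization_id

- slug: part of the PRIMARY KEY, which implies NOT NULL → not nullable.
- seats: part of the PRIMARY KEY, which implies NOT NULL → not nullable.
- currency: part of the PRIMARY KEY, which implies NOT NULL → not nullable.
- domain: UNIQUE does not imply NOT NULL → nullable.
- user_agent: UNIQUE does not imply NOT NULL → nullable.
- organization_id: DEFAULT only fills an omitted column; an explicit NULL is still allowed → nullable.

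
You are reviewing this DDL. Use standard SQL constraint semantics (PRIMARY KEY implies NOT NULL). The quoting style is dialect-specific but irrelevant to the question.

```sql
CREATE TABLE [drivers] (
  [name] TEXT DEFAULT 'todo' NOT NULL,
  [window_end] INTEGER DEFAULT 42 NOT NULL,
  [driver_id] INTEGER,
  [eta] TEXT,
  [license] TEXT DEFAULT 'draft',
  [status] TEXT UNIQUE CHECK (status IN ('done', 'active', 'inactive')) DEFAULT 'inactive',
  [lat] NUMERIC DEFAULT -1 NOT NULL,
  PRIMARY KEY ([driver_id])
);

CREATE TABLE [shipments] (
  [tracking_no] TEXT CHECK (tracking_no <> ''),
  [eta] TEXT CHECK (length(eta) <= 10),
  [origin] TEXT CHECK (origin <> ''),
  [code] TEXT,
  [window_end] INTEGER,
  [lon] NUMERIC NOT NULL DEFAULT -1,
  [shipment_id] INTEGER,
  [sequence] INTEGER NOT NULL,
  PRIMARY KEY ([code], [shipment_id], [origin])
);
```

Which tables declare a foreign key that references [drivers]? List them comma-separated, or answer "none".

No REFERENCES clause anywhere in the schema names drivers.

none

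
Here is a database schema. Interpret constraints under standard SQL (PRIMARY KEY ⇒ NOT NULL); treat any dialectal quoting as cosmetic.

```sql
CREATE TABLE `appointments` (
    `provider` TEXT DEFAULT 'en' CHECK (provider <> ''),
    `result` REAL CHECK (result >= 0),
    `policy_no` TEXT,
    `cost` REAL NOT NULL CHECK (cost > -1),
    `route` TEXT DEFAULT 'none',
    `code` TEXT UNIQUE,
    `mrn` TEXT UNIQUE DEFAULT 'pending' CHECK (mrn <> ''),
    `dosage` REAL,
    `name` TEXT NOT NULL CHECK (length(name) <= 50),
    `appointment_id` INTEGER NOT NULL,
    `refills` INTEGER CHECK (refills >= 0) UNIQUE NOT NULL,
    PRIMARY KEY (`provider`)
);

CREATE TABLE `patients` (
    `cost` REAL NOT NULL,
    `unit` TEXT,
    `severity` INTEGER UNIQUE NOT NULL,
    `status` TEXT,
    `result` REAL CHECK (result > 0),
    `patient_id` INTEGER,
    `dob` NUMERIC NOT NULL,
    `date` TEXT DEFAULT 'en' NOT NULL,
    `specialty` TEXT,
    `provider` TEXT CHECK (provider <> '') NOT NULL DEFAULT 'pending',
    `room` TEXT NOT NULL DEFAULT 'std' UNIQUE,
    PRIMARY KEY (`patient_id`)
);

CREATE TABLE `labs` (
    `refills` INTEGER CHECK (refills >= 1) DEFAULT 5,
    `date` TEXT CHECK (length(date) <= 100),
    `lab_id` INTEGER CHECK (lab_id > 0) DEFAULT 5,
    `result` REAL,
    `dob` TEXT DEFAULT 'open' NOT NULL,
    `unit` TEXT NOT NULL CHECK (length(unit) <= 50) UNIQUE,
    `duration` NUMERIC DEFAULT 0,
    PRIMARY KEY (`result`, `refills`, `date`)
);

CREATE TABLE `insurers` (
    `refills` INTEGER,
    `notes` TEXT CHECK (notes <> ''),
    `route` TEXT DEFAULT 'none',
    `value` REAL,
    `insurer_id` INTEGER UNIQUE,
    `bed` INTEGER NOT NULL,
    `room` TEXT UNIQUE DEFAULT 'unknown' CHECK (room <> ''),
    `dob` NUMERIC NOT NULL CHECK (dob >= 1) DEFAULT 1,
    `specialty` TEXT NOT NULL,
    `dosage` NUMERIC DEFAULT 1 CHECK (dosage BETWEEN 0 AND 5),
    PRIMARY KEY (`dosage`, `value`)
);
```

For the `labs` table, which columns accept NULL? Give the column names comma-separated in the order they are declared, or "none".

- refills: part of the PRIMARY KEY, which implies NOT NULL → not nullable.
- date: part of the PRIMARY KEY, which implies NOT NULL → not nullable.
- lab_id: CHECK does not forbid NULL (a CHECK constraint passes when its expression is NULL) → nullable.
- result: part of the PRIMARY KEY, which implies NOT NULL → not nullable.
- dob: declared NOT NULL → not nullable.
- unit: declared NOT NULL → not nullable.
- duration: DEFAULT only fills an omitted column; an explicit NULL is still allowed → nullable.

lab_id, duration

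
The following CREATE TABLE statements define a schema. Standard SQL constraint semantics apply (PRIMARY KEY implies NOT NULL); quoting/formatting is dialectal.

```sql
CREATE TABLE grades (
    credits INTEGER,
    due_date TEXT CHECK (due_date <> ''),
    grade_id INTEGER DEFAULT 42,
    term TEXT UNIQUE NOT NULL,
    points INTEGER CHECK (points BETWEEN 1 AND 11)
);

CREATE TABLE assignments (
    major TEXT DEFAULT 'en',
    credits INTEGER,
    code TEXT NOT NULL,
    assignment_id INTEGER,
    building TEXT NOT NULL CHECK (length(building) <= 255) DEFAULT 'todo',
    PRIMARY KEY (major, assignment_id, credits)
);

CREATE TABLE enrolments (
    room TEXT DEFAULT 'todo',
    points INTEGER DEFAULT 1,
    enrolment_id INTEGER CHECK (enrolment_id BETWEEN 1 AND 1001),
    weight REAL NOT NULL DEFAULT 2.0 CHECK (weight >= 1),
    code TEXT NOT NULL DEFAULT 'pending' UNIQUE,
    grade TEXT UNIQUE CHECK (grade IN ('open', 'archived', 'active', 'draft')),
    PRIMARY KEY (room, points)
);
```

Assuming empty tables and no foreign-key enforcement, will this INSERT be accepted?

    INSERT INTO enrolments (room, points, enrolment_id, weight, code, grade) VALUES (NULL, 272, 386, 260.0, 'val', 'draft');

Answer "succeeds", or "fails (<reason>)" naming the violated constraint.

fails (NOT NULL on room)

room is explicitly set to NULL, but room is part of the PRIMARY KEY (implied NOT NULL).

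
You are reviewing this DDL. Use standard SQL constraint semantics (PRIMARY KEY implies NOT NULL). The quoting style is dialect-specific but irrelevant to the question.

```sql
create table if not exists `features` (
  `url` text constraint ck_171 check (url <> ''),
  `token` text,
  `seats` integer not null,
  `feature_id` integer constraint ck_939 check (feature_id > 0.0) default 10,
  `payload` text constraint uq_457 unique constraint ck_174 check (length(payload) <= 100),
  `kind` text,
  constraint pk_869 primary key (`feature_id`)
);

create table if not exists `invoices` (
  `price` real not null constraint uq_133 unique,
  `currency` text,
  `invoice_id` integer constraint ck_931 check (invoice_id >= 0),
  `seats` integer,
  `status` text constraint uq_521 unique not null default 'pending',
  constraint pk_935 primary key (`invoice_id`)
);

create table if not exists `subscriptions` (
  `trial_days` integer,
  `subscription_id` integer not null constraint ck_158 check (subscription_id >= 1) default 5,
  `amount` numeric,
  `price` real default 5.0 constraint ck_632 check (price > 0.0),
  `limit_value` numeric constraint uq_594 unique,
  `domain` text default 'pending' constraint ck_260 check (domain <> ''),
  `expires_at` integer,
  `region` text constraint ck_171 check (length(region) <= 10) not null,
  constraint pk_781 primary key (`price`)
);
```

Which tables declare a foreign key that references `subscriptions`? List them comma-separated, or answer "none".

No REFERENCES clause anywhere in the schema names subscriptions.

none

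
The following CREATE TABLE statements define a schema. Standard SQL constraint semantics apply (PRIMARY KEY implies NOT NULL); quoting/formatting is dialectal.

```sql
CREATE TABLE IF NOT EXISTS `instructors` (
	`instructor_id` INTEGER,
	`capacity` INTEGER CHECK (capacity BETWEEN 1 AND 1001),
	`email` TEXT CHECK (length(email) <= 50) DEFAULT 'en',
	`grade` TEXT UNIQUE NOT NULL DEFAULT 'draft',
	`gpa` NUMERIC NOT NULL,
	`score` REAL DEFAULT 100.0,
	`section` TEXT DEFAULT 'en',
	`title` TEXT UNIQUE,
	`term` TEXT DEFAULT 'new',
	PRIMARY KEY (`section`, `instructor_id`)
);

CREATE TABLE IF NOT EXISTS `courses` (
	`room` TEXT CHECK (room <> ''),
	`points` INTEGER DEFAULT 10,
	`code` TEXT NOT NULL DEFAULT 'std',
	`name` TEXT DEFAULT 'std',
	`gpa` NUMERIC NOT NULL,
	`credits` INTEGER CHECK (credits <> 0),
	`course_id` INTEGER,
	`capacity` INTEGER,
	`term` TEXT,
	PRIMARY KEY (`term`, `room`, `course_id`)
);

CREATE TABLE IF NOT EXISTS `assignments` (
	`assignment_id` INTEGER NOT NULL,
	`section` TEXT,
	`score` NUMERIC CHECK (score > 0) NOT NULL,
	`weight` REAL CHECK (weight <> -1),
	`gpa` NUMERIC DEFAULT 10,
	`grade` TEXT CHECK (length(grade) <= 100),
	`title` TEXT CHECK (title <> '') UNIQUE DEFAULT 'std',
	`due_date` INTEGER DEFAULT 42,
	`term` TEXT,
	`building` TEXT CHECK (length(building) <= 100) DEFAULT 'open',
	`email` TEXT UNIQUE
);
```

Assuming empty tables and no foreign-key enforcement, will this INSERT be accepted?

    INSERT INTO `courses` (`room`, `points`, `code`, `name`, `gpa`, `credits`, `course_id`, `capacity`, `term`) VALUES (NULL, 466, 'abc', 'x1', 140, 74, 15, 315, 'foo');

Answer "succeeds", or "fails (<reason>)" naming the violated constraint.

room is explicitly set to NULL, but room is part of the PRIMARY KEY (implied NOT NULL).

fails (NOT NULL on room)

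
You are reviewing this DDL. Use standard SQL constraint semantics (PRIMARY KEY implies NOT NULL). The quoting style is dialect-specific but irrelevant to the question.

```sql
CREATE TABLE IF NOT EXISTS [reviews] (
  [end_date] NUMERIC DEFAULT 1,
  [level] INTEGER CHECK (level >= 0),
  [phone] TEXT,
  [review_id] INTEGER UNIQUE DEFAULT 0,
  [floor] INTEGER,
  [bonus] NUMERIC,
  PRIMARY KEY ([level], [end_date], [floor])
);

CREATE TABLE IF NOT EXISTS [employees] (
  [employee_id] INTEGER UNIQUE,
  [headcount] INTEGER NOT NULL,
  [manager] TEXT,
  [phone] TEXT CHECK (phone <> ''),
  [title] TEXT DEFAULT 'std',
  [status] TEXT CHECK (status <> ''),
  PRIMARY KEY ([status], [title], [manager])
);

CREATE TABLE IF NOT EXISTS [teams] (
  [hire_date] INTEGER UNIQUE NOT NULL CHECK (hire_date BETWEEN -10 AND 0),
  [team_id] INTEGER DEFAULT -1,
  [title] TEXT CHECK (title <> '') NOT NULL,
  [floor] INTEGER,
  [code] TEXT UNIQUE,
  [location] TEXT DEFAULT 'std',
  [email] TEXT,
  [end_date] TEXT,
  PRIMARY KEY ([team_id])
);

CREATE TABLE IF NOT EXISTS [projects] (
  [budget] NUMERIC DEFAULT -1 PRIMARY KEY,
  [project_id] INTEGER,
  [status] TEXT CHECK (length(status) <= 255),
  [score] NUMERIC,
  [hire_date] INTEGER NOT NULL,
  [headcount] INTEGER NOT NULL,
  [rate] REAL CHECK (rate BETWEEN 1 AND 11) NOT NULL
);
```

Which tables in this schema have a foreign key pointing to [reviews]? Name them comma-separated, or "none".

none

No REFERENCES clause anywhere in the schema names reviews.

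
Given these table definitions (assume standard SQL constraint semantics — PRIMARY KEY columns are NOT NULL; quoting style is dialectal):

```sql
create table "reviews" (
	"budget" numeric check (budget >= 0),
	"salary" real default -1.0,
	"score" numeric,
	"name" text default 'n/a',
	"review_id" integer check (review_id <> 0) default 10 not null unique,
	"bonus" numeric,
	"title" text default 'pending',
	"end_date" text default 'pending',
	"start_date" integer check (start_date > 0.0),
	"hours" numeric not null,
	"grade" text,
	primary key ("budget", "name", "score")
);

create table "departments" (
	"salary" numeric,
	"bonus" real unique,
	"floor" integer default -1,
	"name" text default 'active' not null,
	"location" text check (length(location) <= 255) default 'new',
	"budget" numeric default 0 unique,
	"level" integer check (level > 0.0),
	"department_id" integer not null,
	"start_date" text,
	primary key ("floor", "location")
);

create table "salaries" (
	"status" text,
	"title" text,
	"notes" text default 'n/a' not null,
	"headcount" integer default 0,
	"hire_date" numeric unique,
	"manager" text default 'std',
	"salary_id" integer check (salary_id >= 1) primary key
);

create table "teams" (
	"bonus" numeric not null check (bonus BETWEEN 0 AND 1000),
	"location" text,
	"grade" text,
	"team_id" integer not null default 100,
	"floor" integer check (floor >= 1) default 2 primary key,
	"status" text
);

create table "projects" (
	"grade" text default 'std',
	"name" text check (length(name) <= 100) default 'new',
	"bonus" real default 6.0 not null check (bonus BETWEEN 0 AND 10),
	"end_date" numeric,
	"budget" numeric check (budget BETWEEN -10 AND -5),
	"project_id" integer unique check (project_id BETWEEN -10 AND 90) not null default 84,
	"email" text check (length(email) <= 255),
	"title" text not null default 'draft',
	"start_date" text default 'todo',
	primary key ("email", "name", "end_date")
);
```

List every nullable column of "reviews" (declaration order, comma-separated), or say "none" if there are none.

salary, bonus, title, end_date, start_date, grade

- budget: part of the PRIMARY KEY, which implies NOT NULL → not nullable.
- salary: DEFAULT only fills an omitted column; an explicit NULL is still allowed → nullable.
- score: part of the PRIMARY KEY, which implies NOT NULL → not nullable.
- name: part of the PRIMARY KEY, which implies NOT NULL → not nullable.
- review_id: declared NOT NULL → not nullable.
- bonus: no NOT NULL constraint applies → nullable.
- title: DEFAULT only fills an omitted column; an explicit NULL is still allowed → nullable.
- end_date: DEFAULT only fills an omitted column; an explicit NULL is still allowed → nullable.
- start_date: CHECK does not forbid NULL (a CHECK constraint passes when its expression is NULL) → nullable.
- hours: declared NOT NULL → not nullable.
- grade: no NOT NULL constraint applies → nullable.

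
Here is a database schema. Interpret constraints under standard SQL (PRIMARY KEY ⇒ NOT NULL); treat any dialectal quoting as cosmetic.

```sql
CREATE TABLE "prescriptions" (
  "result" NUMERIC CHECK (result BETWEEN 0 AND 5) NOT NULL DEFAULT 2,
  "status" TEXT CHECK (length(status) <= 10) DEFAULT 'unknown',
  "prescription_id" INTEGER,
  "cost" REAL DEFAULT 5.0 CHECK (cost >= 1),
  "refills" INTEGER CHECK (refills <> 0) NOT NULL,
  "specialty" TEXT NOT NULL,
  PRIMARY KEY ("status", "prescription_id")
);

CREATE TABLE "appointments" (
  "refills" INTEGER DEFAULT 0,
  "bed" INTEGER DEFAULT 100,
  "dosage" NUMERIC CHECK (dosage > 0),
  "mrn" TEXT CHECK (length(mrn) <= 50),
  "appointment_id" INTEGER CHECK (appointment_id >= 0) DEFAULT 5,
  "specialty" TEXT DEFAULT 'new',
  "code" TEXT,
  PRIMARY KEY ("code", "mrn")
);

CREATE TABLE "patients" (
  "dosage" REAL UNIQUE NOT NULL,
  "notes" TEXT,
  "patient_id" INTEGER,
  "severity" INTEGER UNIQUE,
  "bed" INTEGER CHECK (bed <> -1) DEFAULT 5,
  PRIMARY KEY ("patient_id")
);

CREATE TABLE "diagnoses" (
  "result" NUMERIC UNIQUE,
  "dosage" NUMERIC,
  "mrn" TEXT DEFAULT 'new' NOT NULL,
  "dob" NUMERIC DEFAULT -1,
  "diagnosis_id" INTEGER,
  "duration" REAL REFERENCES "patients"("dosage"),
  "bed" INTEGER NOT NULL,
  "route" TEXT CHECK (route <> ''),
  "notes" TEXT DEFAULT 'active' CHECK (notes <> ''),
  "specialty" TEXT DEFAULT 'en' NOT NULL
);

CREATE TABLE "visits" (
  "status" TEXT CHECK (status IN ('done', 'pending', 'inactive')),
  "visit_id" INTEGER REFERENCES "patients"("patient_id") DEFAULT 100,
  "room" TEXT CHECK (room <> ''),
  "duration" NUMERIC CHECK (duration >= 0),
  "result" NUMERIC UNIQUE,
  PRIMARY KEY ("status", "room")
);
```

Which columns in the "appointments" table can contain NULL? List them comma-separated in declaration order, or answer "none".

refills, bed, dosage, appointment_id, specialty

- refills: DEFAULT only fills an omitted column; an explicit NULL is still allowed → nullable.
- bed: DEFAULT only fills an omitted column; an explicit NULL is still allowed → nullable.
- dosage: CHECK does not forbid NULL (a CHECK constraint passes when its expression is NULL) → nullable.
- mrn: part of the PRIMARY KEY, which implies NOT NULL → not nullable.
- appointment_id: CHECK does not forbid NULL (a CHECK constraint passes when its expression is NULL) → nullable.
- specialty: DEFAULT only fills an omitted column; an explicit NULL is still allowed → nullable.
- code: part of the PRIMARY KEY, which implies NOT NULL → not nullable.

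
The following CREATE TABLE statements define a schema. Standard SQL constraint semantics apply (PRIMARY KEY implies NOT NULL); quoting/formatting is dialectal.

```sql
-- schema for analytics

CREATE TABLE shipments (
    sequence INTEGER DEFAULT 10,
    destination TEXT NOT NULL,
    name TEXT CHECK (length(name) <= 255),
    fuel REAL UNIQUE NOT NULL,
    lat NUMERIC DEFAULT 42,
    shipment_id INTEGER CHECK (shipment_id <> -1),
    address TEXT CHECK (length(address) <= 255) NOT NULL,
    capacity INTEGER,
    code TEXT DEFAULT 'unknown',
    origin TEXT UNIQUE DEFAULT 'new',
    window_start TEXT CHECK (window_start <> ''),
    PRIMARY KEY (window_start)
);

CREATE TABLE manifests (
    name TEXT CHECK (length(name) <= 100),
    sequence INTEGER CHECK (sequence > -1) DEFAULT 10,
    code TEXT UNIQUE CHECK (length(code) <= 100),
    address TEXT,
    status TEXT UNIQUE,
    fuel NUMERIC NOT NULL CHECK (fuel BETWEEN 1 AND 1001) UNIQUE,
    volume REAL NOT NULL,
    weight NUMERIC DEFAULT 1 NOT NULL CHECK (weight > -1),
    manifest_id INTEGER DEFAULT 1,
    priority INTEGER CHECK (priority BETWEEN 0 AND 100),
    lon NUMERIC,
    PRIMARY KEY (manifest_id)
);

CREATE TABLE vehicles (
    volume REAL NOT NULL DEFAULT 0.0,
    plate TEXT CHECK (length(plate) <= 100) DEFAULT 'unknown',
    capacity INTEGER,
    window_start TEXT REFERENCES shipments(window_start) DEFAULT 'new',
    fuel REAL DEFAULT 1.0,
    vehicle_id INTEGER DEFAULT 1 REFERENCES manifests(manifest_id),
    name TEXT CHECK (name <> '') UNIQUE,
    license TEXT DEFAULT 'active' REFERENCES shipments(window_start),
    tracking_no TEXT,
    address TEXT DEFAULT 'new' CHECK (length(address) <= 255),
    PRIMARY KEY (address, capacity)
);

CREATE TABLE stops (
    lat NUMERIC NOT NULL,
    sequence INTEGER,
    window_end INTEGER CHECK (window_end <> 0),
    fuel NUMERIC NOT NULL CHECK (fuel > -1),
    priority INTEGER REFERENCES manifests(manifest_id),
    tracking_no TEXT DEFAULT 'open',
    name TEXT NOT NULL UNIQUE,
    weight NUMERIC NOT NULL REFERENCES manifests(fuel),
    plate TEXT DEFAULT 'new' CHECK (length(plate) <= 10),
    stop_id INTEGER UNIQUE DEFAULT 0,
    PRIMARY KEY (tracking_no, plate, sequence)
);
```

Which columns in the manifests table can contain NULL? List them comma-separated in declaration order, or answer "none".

- name: CHECK does not forbid NULL (a CHECK constraint passes when its expression is NULL) → nullable.
- sequence: CHECK does not forbid NULL (a CHECK constraint passes when its expression is NULL) → nullable.
- code: CHECK does not forbid NULL (a CHECK constraint passes when its expression is NULL) → nullable.
- address: no NOT NULL constraint applies → nullable.
- status: UNIQUE does not imply NOT NULL → nullable.
- fuel: declared NOT NULL → not nullable.
- volume: declared NOT NULL → not nullable.
- weight: declared NOT NULL → not nullable.
- manifest_id: part of the PRIMARY KEY, which implies NOT NULL → not nullable.
- priority: CHECK does not forbid NULL (a CHECK constraint passes when its expression is NULL) → nullable.
- lon: no NOT NULL constraint applies → nullable.

name, sequence, code, address, status, priority, lon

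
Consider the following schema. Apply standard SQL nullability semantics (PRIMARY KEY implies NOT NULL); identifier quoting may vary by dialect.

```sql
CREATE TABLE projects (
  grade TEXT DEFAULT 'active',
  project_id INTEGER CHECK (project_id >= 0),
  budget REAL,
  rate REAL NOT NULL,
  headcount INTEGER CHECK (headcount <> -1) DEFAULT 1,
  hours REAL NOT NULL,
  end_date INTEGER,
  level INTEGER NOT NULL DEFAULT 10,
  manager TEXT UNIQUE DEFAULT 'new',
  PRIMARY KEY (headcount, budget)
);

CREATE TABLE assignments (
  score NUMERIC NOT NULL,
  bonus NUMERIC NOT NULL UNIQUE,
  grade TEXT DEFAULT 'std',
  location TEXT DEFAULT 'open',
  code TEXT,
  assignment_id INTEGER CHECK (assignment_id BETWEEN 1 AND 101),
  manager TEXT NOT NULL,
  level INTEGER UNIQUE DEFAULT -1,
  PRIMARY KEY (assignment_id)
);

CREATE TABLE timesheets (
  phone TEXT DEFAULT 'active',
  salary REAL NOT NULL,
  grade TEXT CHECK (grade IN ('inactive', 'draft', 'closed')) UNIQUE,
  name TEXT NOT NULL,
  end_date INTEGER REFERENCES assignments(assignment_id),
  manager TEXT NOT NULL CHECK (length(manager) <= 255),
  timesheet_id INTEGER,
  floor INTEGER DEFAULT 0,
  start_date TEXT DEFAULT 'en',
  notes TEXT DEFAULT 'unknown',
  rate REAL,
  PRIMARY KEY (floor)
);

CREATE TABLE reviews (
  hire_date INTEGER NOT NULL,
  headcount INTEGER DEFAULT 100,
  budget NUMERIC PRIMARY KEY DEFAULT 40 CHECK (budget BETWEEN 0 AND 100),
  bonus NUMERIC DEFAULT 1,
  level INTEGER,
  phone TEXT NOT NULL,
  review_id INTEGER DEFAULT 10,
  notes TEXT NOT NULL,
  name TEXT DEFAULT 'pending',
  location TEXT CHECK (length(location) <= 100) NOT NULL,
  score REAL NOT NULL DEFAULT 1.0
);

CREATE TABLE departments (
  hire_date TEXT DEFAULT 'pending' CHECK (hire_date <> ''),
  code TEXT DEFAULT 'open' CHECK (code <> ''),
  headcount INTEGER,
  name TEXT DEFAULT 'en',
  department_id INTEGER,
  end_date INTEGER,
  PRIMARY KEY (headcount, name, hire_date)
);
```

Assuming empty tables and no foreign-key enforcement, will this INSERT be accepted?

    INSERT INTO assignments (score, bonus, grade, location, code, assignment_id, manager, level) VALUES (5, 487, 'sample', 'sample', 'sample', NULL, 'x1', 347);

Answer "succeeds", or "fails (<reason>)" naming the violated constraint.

assignment_id is explicitly set to NULL, but assignment_id is part of the PRIMARY KEY (implied NOT NULL).

fails (NOT NULL on assignment_id)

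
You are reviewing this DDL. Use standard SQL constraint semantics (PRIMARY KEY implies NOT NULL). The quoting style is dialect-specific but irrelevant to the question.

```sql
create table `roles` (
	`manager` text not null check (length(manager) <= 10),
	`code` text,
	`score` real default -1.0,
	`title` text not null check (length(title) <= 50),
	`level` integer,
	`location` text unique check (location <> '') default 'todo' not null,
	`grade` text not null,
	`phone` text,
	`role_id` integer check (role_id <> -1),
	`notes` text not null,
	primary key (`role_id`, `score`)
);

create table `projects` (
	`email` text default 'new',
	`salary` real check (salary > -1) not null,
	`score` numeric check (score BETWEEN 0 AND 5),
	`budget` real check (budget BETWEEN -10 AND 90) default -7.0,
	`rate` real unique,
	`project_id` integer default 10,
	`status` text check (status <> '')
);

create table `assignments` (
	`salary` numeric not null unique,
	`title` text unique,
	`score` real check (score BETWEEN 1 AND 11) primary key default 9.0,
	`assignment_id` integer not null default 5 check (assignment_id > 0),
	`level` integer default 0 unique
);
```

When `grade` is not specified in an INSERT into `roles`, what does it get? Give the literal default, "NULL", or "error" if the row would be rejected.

grade has no DEFAULT clause.
Omitting it would insert NULL, but it is declared NOT NULL, so the INSERT fails.

error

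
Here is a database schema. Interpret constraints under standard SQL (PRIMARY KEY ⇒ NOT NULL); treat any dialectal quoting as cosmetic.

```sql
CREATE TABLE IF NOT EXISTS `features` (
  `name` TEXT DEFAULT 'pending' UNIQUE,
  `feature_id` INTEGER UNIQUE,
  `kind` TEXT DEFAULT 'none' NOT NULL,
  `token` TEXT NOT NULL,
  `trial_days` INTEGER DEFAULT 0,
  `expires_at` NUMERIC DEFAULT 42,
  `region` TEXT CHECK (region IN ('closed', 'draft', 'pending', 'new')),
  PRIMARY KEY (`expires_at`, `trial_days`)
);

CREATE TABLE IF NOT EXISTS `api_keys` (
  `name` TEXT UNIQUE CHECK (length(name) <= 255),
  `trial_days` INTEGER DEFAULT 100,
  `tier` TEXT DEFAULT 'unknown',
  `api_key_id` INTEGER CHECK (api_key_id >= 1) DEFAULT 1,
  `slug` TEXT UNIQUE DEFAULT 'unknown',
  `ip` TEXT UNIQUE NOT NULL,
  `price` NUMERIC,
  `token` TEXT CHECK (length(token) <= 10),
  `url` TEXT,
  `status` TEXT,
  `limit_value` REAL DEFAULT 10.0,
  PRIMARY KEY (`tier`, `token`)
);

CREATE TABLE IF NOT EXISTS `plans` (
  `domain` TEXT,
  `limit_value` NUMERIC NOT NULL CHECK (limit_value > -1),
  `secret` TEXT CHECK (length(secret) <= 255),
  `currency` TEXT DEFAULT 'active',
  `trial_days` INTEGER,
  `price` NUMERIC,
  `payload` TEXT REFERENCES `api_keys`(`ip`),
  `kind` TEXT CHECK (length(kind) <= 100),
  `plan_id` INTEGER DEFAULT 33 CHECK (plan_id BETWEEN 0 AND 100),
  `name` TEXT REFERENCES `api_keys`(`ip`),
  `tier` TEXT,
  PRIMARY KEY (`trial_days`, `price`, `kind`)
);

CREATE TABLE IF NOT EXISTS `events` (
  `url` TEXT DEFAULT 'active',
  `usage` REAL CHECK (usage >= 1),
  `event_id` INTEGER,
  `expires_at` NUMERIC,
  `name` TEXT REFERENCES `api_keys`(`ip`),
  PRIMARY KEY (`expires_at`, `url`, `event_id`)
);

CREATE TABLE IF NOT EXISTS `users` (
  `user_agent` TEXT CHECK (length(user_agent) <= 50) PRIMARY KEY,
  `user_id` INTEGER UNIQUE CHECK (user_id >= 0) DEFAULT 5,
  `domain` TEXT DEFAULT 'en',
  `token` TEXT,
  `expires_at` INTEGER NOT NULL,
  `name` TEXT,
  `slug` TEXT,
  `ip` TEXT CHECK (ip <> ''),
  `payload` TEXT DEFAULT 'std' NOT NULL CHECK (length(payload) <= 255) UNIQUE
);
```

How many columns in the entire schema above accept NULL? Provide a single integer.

features: 3 nullable (name, feature_id, region — PK (expires_at, trial_days) and explicit NOT NULL columns excluded).
api_keys: 8 nullable (name, trial_days, api_key_id, slug, price, url, status, limit_value — PK (tier, token) and explicit NOT NULL columns excluded).
plans: 7 nullable (domain, secret, currency, payload, plan_id, name, tier — PK (trial_days, price, kind) and explicit NOT NULL columns excluded).
events: 2 nullable (usage, name — PK (expires_at, url, event_id) and explicit NOT NULL columns excluded).
users: 6 nullable (user_id, domain, token, name, slug, ip — PK (user_agent) and explicit NOT NULL columns excluded).
Total: 3 + 8 + 7 + 2 + 6 = 26.

26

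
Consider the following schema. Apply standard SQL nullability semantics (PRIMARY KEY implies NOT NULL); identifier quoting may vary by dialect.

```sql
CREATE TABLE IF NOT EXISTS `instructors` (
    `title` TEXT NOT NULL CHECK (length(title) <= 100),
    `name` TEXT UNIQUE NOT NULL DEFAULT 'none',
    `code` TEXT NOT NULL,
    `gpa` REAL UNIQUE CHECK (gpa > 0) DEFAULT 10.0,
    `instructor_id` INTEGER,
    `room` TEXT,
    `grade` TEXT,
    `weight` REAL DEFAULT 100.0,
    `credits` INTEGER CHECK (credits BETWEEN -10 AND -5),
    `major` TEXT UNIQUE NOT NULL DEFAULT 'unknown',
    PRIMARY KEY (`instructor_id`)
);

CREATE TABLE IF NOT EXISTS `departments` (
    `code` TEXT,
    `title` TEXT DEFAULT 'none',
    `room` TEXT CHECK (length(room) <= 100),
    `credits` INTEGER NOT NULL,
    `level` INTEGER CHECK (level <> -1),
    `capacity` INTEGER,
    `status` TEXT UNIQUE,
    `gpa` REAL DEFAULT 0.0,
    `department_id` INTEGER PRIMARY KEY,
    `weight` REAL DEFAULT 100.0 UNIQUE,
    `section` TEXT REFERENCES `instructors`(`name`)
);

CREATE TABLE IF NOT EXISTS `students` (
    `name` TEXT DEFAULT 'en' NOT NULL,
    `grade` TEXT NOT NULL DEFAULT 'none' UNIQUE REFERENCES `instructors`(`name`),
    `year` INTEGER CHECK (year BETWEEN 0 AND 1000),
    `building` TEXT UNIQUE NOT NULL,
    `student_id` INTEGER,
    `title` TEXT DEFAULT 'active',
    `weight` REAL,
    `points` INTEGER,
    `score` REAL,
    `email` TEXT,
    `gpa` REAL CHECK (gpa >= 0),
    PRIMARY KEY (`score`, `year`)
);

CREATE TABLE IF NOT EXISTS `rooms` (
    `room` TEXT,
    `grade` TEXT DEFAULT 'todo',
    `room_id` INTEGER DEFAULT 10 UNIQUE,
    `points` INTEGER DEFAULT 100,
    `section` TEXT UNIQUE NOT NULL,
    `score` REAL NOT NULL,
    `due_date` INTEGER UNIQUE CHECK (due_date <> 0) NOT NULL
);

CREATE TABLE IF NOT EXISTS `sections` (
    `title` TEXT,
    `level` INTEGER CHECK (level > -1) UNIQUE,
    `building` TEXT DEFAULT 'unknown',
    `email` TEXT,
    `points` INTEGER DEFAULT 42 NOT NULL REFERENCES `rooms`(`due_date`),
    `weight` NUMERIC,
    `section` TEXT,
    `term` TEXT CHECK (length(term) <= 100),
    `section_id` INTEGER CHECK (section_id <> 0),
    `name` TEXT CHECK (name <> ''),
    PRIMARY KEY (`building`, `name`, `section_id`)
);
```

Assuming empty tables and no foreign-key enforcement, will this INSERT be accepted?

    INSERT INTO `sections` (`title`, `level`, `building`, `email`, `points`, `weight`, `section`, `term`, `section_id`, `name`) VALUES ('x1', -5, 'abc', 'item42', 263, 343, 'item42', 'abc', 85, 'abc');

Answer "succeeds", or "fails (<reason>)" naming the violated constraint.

The value -5 for level violates CHECK (level > -1).

fails (CHECK on level)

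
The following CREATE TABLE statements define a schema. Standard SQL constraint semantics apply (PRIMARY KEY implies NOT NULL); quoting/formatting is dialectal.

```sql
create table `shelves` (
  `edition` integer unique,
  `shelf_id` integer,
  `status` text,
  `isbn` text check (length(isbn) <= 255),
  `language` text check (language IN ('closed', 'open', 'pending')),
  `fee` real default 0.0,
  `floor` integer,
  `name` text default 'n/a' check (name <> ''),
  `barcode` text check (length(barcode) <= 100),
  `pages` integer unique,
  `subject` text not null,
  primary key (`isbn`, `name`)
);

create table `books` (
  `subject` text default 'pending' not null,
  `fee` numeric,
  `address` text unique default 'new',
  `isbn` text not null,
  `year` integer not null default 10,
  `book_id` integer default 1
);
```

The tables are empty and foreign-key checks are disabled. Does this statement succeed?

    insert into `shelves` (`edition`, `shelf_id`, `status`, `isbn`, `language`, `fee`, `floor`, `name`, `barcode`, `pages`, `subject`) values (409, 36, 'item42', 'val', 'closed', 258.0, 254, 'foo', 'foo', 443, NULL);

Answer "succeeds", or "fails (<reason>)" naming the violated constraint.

fails (NOT NULL on subject)

subject is explicitly set to NULL, but subject is declared NOT NULL.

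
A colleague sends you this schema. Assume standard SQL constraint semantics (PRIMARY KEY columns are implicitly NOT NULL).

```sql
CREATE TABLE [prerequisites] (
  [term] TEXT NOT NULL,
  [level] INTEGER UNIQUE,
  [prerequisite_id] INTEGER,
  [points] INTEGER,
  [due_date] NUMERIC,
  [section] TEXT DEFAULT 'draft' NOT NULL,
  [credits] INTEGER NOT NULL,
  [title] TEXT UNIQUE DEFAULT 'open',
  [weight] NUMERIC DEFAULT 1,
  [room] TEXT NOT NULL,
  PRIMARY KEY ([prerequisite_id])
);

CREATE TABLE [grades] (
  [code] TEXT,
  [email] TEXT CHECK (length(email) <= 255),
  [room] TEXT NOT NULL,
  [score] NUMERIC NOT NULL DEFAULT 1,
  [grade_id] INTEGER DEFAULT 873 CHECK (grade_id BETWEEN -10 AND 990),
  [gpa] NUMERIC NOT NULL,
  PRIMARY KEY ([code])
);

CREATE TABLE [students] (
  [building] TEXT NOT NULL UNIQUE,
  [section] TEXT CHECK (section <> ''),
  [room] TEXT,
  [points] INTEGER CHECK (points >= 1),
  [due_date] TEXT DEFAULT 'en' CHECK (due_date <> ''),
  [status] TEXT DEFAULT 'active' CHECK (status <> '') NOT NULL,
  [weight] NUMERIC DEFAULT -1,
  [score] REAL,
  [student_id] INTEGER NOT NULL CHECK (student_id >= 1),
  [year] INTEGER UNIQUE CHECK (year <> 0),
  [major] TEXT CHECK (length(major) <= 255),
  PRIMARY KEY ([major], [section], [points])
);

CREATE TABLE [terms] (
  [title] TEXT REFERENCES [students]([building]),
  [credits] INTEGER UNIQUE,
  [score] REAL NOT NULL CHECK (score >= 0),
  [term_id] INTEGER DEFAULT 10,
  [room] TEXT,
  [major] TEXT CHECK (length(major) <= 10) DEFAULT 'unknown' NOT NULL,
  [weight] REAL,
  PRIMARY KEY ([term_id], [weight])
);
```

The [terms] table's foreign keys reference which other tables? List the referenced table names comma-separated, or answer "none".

- title REFERENCES students(building).

students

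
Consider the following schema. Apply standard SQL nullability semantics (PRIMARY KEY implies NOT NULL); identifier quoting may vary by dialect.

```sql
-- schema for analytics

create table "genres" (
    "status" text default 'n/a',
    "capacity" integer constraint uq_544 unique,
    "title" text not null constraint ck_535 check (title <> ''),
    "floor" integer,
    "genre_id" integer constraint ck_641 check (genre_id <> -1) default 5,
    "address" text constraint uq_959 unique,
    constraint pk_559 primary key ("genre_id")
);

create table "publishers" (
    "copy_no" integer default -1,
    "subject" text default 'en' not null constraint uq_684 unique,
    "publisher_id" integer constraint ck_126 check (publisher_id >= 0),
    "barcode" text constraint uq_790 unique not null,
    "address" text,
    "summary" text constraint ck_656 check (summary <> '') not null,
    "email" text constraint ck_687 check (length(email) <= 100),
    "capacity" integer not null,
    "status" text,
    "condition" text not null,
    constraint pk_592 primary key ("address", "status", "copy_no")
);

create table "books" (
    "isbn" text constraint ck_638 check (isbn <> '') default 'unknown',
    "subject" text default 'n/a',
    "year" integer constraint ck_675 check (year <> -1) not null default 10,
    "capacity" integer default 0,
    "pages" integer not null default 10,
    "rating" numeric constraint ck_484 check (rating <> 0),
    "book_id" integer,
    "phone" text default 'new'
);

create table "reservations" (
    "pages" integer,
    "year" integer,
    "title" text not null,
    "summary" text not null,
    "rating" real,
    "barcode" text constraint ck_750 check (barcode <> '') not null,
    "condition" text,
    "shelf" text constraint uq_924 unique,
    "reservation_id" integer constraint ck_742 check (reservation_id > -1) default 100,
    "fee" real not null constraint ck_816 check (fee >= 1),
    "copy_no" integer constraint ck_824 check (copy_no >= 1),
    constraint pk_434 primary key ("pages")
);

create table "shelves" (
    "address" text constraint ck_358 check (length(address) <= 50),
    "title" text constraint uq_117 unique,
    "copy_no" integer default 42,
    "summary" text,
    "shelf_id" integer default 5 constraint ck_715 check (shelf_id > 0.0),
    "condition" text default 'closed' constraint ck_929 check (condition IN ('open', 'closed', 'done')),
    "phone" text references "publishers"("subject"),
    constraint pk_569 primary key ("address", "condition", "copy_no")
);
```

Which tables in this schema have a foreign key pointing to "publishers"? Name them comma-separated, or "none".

- shelves.phone references publishers(subject).

shelves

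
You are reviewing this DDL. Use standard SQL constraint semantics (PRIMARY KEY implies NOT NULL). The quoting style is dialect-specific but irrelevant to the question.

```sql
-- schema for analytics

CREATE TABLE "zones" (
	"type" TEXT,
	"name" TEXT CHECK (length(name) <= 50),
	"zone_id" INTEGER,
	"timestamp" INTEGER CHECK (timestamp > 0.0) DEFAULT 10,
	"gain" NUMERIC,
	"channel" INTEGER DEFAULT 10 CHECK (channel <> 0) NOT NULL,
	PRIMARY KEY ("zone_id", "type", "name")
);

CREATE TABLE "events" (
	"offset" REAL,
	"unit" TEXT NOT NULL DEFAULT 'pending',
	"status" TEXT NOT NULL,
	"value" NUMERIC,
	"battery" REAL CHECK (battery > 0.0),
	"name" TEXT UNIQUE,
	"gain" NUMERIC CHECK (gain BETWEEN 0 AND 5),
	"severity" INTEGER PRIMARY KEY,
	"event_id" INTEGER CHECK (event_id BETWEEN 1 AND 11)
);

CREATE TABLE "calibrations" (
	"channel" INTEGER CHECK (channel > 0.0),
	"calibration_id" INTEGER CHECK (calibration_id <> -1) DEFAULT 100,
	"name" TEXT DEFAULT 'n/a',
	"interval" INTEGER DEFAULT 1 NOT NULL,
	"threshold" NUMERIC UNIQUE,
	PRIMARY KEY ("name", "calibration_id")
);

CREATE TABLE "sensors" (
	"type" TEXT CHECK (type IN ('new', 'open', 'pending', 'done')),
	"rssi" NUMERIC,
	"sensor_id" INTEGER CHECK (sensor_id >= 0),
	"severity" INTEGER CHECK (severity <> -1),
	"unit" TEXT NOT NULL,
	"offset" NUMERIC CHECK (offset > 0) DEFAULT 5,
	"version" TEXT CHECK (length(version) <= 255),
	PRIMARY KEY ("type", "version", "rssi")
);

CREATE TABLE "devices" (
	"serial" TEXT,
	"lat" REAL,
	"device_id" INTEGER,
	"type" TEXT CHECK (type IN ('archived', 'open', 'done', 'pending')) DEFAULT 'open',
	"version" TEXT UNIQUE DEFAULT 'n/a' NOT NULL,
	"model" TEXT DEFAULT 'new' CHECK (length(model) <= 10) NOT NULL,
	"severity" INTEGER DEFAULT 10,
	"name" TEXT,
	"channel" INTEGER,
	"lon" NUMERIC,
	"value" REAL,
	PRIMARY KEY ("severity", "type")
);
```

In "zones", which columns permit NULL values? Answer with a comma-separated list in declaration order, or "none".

timestamp, gain

- type: part of the PRIMARY KEY, which implies NOT NULL → not nullable.
- name: part of the PRIMARY KEY, which implies NOT NULL → not nullable.
- zone_id: part of the PRIMARY KEY, which implies NOT NULL → not nullable.
- timestamp: CHECK does not forbid NULL (a CHECK constraint passes when its expression is NULL) → nullable.
- gain: no NOT NULL constraint applies → nullable.
- channel: declared NOT NULL → not nullable.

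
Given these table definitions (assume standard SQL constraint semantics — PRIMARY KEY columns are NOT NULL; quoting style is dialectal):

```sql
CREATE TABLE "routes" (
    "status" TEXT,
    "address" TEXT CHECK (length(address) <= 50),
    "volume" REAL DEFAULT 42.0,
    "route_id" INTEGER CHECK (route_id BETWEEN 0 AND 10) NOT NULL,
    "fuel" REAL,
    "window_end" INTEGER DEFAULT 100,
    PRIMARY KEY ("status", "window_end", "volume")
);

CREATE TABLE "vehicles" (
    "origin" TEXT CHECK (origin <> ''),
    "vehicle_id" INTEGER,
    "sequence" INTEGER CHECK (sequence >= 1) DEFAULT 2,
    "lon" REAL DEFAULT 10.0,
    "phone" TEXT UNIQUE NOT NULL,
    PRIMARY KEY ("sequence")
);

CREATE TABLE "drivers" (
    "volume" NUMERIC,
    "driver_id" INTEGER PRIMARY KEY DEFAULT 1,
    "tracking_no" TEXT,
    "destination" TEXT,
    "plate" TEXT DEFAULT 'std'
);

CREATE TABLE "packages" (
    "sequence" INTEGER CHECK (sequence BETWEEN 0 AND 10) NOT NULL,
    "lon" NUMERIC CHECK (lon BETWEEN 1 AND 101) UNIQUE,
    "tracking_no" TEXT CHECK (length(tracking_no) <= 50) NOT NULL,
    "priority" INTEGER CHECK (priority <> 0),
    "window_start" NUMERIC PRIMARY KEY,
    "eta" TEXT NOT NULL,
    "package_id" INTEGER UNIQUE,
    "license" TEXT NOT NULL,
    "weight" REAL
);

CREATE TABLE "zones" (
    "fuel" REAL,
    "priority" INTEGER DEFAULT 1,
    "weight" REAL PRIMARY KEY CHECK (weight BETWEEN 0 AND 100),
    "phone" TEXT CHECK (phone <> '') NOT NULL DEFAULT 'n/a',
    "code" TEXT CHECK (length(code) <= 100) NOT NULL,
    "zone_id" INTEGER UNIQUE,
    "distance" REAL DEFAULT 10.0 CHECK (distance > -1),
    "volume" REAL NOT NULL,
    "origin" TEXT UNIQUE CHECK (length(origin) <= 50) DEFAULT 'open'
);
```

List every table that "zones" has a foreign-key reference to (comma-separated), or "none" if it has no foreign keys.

none

No column in zones has a REFERENCES clause.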